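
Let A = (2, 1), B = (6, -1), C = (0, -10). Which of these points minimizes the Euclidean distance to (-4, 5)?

Distances: d(A) ≈ 7.2111, d(B) ≈ 11.6619, d(C) ≈ 15.5242. Nearest: A = (2, 1) with distance 7.2111.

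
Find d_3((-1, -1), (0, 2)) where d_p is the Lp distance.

(Σ|x_i - y_i|^3)^(1/3) = (|-1 - 0|^3 + |-1 - 2|^3)^(1/3)
= (1^3 + 3^3)^(1/3) = (1 + 27)^(1/3) = (28)^(1/3) ≈ 3.0366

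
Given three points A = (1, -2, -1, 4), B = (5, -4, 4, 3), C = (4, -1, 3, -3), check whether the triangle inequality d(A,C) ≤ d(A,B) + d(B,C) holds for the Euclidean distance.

d(A,B) = √(4² + 2² + 5² + 1²) = √46 ≈ 6.7823, d(B,C) = √(1² + 3² + 1² + 6²) = √47 ≈ 6.8557, d(A,C) = √(3² + 1² + 4² + 7²) = √75 ≈ 8.6603.
d(A,C) ≈ 8.6603 ≤ 6.7823 + 6.8557 = 13.638. Triangle inequality is satisfied.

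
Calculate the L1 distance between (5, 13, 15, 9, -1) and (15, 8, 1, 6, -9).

Σ|x_i - y_i| = |5 - 15| + |13 - 8| + |15 - 1| + |9 - 6| + |-1 - (-9)| = 10 + 5 + 14 + 3 + 8 = 40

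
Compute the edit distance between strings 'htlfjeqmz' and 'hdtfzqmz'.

Let D[i][j] be the edit distance between the first i characters of 'htlfjeqmz' and the first j characters of 'hdtfzqmz', with D[i][0] = i, D[0][j] = j, and D[i][j] = D[i-1][j-1] if the characters match, else 1 + min(D[i-1][j], D[i][j-1], D[i-1][j-1]). Filling the table (rows: prefixes of 'htlfjeqmz', columns: prefixes of 'hdtfzqmz'):
     ε  h  d  t  f  z  q  m  z
  ε  0  1  2  3  4  5  6  7  8
  h  1  0  1  2  3  4  5  6  7
  t  2  1  1  1  2  3  4  5  6
  l  3  2  2  2  2  3  4  5  6
  f  4  3  3  3  2  3  4  5  6
  j  5  4  4  4  3  3  4  5  6
  e  6  5  5  5  4  4  4  5  6
  q  7  6  6  6  5  5  4  5  6
  m  8  7  7  7  6  6  5  4  5
  z  9  8  8  8  7  6  6  5  4
The bottom-right entry gives D[9][8] = 4, so no sequence of fewer than 4 edits works. Backtracking through the table gives one optimal edit sequence (4 edits):
  htlfjeqmz → hdlfjeqmz (sub t→d @2)
  hdlfjeqmz → hdtfjeqmz (sub l→t @3)
  hdtfjeqmz → hdtfeqmz (del j @5)
  hdtfeqmz → hdtfzqmz (sub e→z @5)
Edit distance = 4.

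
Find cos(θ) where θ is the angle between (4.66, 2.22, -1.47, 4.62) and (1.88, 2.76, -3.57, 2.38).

With u = (4.66, 2.22, -1.47, 4.62), v = (1.88, 2.76, -3.57, 2.38):
u·v = 4.66·1.88 + 2.22·2.76 + (-1.47)·(-3.57) + 4.62·2.38 = 8.7608 + 6.1272 + 5.2479 + 10.9956 = 31.1315.
|u| = √(4.66² + 2.22² + (-1.47)² + 4.62²) = √(21.7156 + 4.9284 + 2.1609 + 21.3444) = √50.1493, |v| = √(1.88² + 2.76² + (-3.57)² + 2.38²) = √(3.5344 + 7.6176 + 12.7449 + 5.6644) = √29.5613.
cos θ = (u·v)/(|u||v|) = 31.1315/(√50.1493·√29.5613) ≈ 0.8085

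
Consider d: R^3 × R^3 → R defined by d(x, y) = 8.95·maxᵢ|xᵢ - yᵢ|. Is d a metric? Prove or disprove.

Yes. The L∞ (Chebyshev) norm induces a metric on R^3, and multiplying a metric by a positive constant 8.95 > 0 preserves all four axioms: non-negativity (8.95·||x-y|| ≥ 0), identity (8.95·||x-y|| = 0 ⟺ ||x-y|| = 0 ⟺ x = y), symmetry (||x-y|| = ||y-x||), and the triangle inequality (8.95·||x-z|| ≤ 8.95·||x-y|| + 8.95·||y-z||). So d is a metric.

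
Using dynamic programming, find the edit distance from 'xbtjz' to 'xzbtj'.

Let D[i][j] be the edit distance between the first i characters of 'xbtjz' and the first j characters of 'xzbtj', with D[i][0] = i, D[0][j] = j, and D[i][j] = D[i-1][j-1] if the characters match, else 1 + min(D[i-1][j], D[i][j-1], D[i-1][j-1]). Filling the table (rows: prefixes of 'xbtjz', columns: prefixes of 'xzbtj'):
     ε  x  z  b  t  j
  ε  0  1  2  3  4  5
  x  1  0  1  2  3  4
  b  2  1  1  1  2  3
  t  3  2  2  2  1  2
  j  4  3  3  3  2  1
  z  5  4  3  4  3  2
The bottom-right entry gives D[5][5] = 2, so no sequence of fewer than 2 edits works. Backtracking through the table gives one optimal edit sequence (2 edits):
  xbtjz → xzbtjz (ins z @2)
  xzbtjz → xzbtj (del z @6)
Edit distance = 2.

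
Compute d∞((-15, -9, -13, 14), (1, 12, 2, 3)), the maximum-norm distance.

max(|x_i - y_i|) = max(|-15 - 1|, |-9 - 12|, |-13 - 2|, |14 - 3|) = max(16, 21, 15, 11) = 21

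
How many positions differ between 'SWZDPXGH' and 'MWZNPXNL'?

Differing positions: 1, 4, 7, 8. Hamming distance = 4.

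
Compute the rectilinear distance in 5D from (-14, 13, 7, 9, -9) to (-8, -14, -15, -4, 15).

Σ|x_i - y_i| = |-14 - (-8)| + |13 - (-14)| + |7 - (-15)| + |9 - (-4)| + |-9 - 15| = 6 + 27 + 22 + 13 + 24 = 92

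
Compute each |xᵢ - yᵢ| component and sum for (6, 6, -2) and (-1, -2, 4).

Σ|x_i - y_i| = |6 - (-1)| + |6 - (-2)| + |-2 - 4| = 7 + 8 + 6 = 21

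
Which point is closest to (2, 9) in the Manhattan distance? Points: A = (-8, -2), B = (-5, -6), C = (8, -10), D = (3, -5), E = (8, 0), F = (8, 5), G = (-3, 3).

Distances: d(A) = 21, d(B) = 22, d(C) = 25, d(D) = 15, d(E) = 15, d(F) = 10, d(G) = 11. Nearest: F = (8, 5) with distance 10.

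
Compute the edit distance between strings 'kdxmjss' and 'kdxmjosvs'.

Let D[i][j] be the edit distance between the first i characters of 'kdxmjss' and the first j characters of 'kdxmjosvs', with D[i][0] = i, D[0][j] = j, and D[i][j] = D[i-1][j-1] if the characters match, else 1 + min(D[i-1][j], D[i][j-1], D[i-1][j-1]). Filling the table (rows: prefixes of 'kdxmjss', columns: prefixes of 'kdxmjosvs'):
     ε  k  d  x  m  j  o  s  v  s
  ε  0  1  2  3  4  5  6  7  8  9
  k  1  0  1  2  3  4  5  6  7  8
  d  2  1  0  1  2  3  4  5  6  7
  x  3  2  1  0  1  2  3  4  5  6
  m  4  3  2  1  0  1  2  3  4  5
  j  5  4  3  2  1  0  1  2  3  4
  s  6  5  4  3  2  1  1  1  2  3
  s  7  6  5  4  3  2  2  1  2  2
The bottom-right entry gives D[7][9] = 2, so no sequence of fewer than 2 edits works. Backtracking through the table gives one optimal edit sequence (2 edits):
  kdxmjss → kdxmjoss (ins o @6)
  kdxmjoss → kdxmjosvs (ins v @8)
Edit distance = 2.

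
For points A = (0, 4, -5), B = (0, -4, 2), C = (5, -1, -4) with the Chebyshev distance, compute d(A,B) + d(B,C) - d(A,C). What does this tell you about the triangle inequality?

d(A,B) = max(0, 8, 7) = 8, d(B,C) = max(5, 3, 6) = 6, d(A,C) = max(5, 5, 1) = 5.
d(A,B) + d(B,C) - d(A,C) = 8 + 6 - 5 = 14 - 5 = 9. This is ≥ 0, so the triangle inequality holds for these points.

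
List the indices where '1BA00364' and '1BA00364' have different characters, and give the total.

Differing positions: none. Hamming distance = 0.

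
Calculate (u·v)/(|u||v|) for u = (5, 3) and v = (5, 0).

With u = (5, 3), v = (5, 0):
u·v = 5·5 + 3·0 = 25 + 0 = 25.
|u| = √(5² + 3²) = √34, |v| = √(5² + 0²) = √25, so |u||v| = √(34·25) = √850.
cos θ = (u·v)/(|u||v|) = 25/√850 ≈ 0.8575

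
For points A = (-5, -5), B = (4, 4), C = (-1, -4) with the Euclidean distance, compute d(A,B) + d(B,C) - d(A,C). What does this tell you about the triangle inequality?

d(A,B) = √(9² + 9²) = √162 ≈ 12.7279, d(B,C) = √(5² + 8²) = √89 ≈ 9.434, d(A,C) = √(4² + 1²) = √17 ≈ 4.1231.
d(A,B) + d(B,C) - d(A,C) = 12.7279 + 9.434 - 4.1231 = 22.1619 - 4.1231 = 18.0388 (to 4 decimal places). This is ≥ 0, so the triangle inequality holds for these points.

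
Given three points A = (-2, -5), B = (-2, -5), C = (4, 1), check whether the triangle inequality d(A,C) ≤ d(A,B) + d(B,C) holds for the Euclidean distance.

d(A,B) = √(0² + 0²) = √0 = 0, d(B,C) = √(6² + 6²) = √72 ≈ 8.4853, d(A,C) = √(6² + 6²) = √72 ≈ 8.4853.
d(A,C) ≈ 8.4853 ≤ 0 + 8.4853 = 8.4853. Triangle inequality is satisfied.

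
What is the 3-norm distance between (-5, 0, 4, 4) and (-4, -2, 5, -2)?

(Σ|x_i - y_i|^3)^(1/3) = (|-5 - (-4)|^3 + |0 - (-2)|^3 + |4 - 5|^3 + |4 - (-2)|^3)^(1/3)
= (1^3 + 2^3 + 1^3 + 6^3)^(1/3) = (1 + 8 + 1 + 216)^(1/3) = (226)^(1/3) ≈ 6.0912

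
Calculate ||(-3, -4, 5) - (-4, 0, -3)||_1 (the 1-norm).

Σ|x_i - y_i| = |-3 - (-4)| + |-4 - 0| + |5 - (-3)| = 1 + 4 + 8 = 13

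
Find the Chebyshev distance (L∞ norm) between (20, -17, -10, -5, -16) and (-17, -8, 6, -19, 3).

max(|x_i - y_i|) = max(|20 - (-17)|, |-17 - (-8)|, |-10 - 6|, |-5 - (-19)|, |-16 - 3|) = max(37, 9, 16, 14, 19) = 37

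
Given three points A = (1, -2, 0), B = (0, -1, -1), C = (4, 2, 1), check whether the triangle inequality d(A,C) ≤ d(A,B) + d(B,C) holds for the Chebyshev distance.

d(A,B) = max(1, 1, 1) = 1, d(B,C) = max(4, 3, 2) = 4, d(A,C) = max(3, 4, 1) = 4.
d(A,C) = 4 ≤ 1 + 4 = 5. Triangle inequality is satisfied.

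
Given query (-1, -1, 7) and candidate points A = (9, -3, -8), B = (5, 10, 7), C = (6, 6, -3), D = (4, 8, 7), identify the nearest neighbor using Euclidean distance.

Distances: d(A) ≈ 18.1384, d(B) ≈ 12.53, d(C) ≈ 14.0712, d(D) ≈ 10.2956. Nearest: D = (4, 8, 7) with distance 10.2956.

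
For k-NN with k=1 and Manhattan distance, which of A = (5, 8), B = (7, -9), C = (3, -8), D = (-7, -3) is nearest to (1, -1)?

Distances: d(A) = 13, d(B) = 14, d(C) = 9, d(D) = 10. Nearest: C = (3, -8) with distance 9.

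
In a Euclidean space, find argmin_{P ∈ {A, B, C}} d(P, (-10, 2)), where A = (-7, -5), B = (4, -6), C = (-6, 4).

Distances: d(A) ≈ 7.6158, d(B) ≈ 16.1245, d(C) ≈ 4.4721. Nearest: C = (-6, 4) with distance 4.4721.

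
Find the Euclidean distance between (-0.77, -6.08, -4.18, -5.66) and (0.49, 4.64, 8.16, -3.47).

√(Σ(x_i - y_i)²) = √((-0.77 - 0.49)² + (-6.08 - 4.64)² + (-4.18 - 8.16)² + (-5.66 - (-3.47))²)
= √((-1.26)² + (-10.72)² + (-12.34)² + (-2.19)²) = √(1.5876 + 114.9184 + 152.2756 + 4.7961) = √273.5777 ≈ 16.5402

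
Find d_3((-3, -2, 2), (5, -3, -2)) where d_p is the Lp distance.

(Σ|x_i - y_i|^3)^(1/3) = (|-3 - 5|^3 + |-2 - (-3)|^3 + |2 - (-2)|^3)^(1/3)
= (8^3 + 1^3 + 4^3)^(1/3) = (512 + 1 + 64)^(1/3) = (577)^(1/3) ≈ 8.3251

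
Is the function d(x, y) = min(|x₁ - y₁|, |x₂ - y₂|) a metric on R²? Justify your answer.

No. d fails identity of indiscernibles: take x = (-2, 0) and y = (-2, 2). Then d(x,y) = min(|-2 - (-2)|, |0 - 2|) = min(0, 2) = 0, yet x ≠ y.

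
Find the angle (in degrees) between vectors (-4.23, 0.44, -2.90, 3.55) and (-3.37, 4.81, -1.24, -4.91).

With u = (-4.23, 0.44, -2.90, 3.55), v = (-3.37, 4.81, -1.24, -4.91):
u·v = (-4.23)·(-3.37) + 0.44·4.81 + (-2.9)·(-1.24) + 3.55·(-4.91) = 14.2551 + 2.1164 + 3.596 + (-17.4305) = 2.537.
|u| = √((-4.23)² + 0.44² + (-2.9)² + 3.55²) = √(17.8929 + 0.1936 + 8.41 + 12.6025) = √39.099, |v| = √((-3.37)² + 4.81² + (-1.24)² + (-4.91)²) = √(11.3569 + 23.1361 + 1.5376 + 24.1081) = √60.1387.
cos θ = (u·v)/(|u||v|) = 2.537/(√39.099·√60.1387) ≈ 0.052319
θ = arccos(0.052319) ≈ 87°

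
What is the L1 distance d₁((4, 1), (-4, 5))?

Σ|x_i - y_i| = |4 - (-4)| + |1 - 5| = 8 + 4 = 12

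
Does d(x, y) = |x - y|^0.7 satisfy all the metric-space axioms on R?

Yes. With 0 < p = 0.7 ≤ 1, d(x,y) = |x-y|^0.7 is a metric on R. Non-negativity and symmetry are immediate; |x-y|^0.7 = 0 ⟺ |x-y| = 0 ⟺ x = y. For the triangle inequality, the function t ↦ t^0.7 is subadditive on [0,∞) when p ≤ 1, so |x-z|^0.7 ≤ (|x-y| + |y-z|)^0.7 ≤ |x-y|^0.7 + |y-z|^0.7.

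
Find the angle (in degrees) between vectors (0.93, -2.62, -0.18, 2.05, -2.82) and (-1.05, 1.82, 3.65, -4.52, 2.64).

With u = (0.93, -2.62, -0.18, 2.05, -2.82), v = (-1.05, 1.82, 3.65, -4.52, 2.64):
u·v = 0.93·(-1.05) + (-2.62)·1.82 + (-0.18)·3.65 + 2.05·(-4.52) + (-2.82)·2.64 = (-0.9765) + (-4.7684) + (-0.657) + (-9.266) + (-7.4448) = -23.1127.
|u| = √(0.93² + (-2.62)² + (-0.18)² + 2.05² + (-2.82)²) = √(0.8649 + 6.8644 + 0.0324 + 4.2025 + 7.9524) = √19.9166, |v| = √((-1.05)² + 1.82² + 3.65² + (-4.52)² + 2.64²) = √(1.1025 + 3.3124 + 13.3225 + 20.4304 + 6.9696) = √45.1374.
cos θ = (u·v)/(|u||v|) = -23.1127/(√19.9166·√45.1374) ≈ -0.770859
θ = arccos(-0.770859) ≈ 140.43°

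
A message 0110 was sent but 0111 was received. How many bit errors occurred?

Differing positions: 4. Hamming distance = 1.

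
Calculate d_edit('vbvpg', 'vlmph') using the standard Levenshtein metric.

Let D[i][j] be the edit distance between the first i characters of 'vbvpg' and the first j characters of 'vlmph', with D[i][0] = i, D[0][j] = j, and D[i][j] = D[i-1][j-1] if the characters match, else 1 + min(D[i-1][j], D[i][j-1], D[i-1][j-1]). Filling the table (rows: prefixes of 'vbvpg', columns: prefixes of 'vlmph'):
     ε  v  l  m  p  h
  ε  0  1  2  3  4  5
  v  1  0  1  2  3  4
  b  2  1  1  2  3  4
  v  3  2  2  2  3  4
  p  4  3  3  3  2  3
  g  5  4  4  4  3  3
The bottom-right entry gives D[5][5] = 3, so no sequence of fewer than 3 edits works. Backtracking through the table gives one optimal edit sequence (3 edits):
  vbvpg → vlvpg (sub b→l @2)
  vlvpg → vlmpg (sub v→m @3)
  vlmpg → vlmph (sub g→h @5)
Edit distance = 3.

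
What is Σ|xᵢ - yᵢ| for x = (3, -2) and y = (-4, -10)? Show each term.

Σ|x_i - y_i| = |3 - (-4)| + |-2 - (-10)| = 7 + 8 = 15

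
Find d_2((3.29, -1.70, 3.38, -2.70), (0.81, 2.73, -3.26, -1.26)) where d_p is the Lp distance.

(Σ|x_i - y_i|^2)^(1/2) = (|3.29 - 0.81|^2 + |-1.7 - 2.73|^2 + |3.38 - (-3.26)|^2 + |-2.7 - (-1.26)|^2)^(1/2)
= (2.48^2 + 4.43^2 + 6.64^2 + 1.44^2)^(1/2) = (6.1504 + 19.6249 + 44.0896 + 2.0736)^(1/2) = (71.9385)^(1/2) ≈ 8.4817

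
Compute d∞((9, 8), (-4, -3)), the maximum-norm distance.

max(|x_i - y_i|) = max(|9 - (-4)|, |8 - (-3)|) = max(13, 11) = 13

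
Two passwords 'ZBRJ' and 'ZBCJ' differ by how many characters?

Differing positions: 3. Hamming distance = 1.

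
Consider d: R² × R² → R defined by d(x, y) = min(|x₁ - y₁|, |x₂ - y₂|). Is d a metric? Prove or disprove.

No. d fails identity of indiscernibles: take x = (-2, 0) and y = (-2, 4). Then d(x,y) = min(|-2 - (-2)|, |0 - 4|) = min(0, 4) = 0, yet x ≠ y.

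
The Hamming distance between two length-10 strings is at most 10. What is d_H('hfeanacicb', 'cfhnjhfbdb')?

Differing positions: 1, 3, 4, 5, 6, 7, 8, 9. Hamming distance = 8. The maximum possible Hamming distance for length-10 strings is 10, so d_H/10 = 8/10 = 0.8.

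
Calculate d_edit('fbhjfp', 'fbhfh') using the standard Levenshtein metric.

Let D[i][j] be the edit distance between the first i characters of 'fbhjfp' and the first j characters of 'fbhfh', with D[i][0] = i, D[0][j] = j, and D[i][j] = D[i-1][j-1] if the characters match, else 1 + min(D[i-1][j], D[i][j-1], D[i-1][j-1]). Filling the table (rows: prefixes of 'fbhjfp', columns: prefixes of 'fbhfh'):
     ε  f  b  h  f  h
  ε  0  1  2  3  4  5
  f  1  0  1  2  3  4
  b  2  1  0  1  2  3
  h  3  2  1  0  1  2
  j  4  3  2  1  1  2
  f  5  4  3  2  1  2
  p  6  5  4  3  2  2
The bottom-right entry gives D[6][5] = 2, so no sequence of fewer than 2 edits works. Backtracking through the table gives one optimal edit sequence (2 edits):
  fbhjfp → fbhfp (del j @4)
  fbhfp → fbhfh (sub p→h @5)
Edit distance = 2.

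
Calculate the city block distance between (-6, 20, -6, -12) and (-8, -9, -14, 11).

Σ|x_i - y_i| = |-6 - (-8)| + |20 - (-9)| + |-6 - (-14)| + |-12 - 11| = 2 + 29 + 8 + 23 = 62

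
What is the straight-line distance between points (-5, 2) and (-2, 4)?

√(Σ(x_i - y_i)²) = √((-5 - (-2))² + (2 - 4)²)
= √((-3)² + (-2)²) = √(9 + 4) = √13 ≈ 3.6056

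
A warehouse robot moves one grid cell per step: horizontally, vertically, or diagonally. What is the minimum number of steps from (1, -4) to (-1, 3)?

max(|x_i - y_i|) = max(|1 - (-1)|, |-4 - 3|) = max(2, 7) = 7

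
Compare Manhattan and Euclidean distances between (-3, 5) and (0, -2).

L1 = |-3 - 0| + |5 - (-2)| = 3 + 7 = 10
L2 = √(3² + 7²) = √58 ≈ 7.6158
L1 ≥ L2 always (equality iff movement is along one axis); L1 > L2 here.
Ratio L1/L2 = 10/√58 ≈ 1.3131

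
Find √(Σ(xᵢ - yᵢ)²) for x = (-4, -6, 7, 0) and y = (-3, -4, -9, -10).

√(Σ(x_i - y_i)²) = √((-4 - (-3))² + (-6 - (-4))² + (7 - (-9))² + (0 - (-10))²)
= √((-1)² + (-2)² + 16² + 10²) = √(1 + 4 + 256 + 100) = √361 = 19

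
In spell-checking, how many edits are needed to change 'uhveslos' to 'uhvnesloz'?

Let D[i][j] be the edit distance between the first i characters of 'uhveslos' and the first j characters of 'uhvnesloz', with D[i][0] = i, D[0][j] = j, and D[i][j] = D[i-1][j-1] if the characters match, else 1 + min(D[i-1][j], D[i][j-1], D[i-1][j-1]). Filling the table (rows: prefixes of 'uhveslos', columns: prefixes of 'uhvnesloz'):
     ε  u  h  v  n  e  s  l  o  z
  ε  0  1  2  3  4  5  6  7  8  9
  u  1  0  1  2  3  4  5  6  7  8
  h  2  1  0  1  2  3  4  5  6  7
  v  3  2  1  0  1  2  3  4  5  6
  e  4  3  2  1  1  1  2  3  4  5
  s  5  4  3  2  2  2  1  2  3  4
  l  6  5  4  3  3  3  2  1  2  3
  o  7  6  5  4  4  4  3  2  1  2
  s  8  7  6  5  5  5  4  3  2  2
The bottom-right entry gives D[8][9] = 2, so no sequence of fewer than 2 edits works. Backtracking through the table gives one optimal edit sequence (2 edits):
  uhveslos → uhvneslos (ins n @4)
  uhvneslos → uhvnesloz (sub s→z @9)
Edit distance = 2.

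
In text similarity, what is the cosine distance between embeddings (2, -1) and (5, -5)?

With u = (2, -1), v = (5, -5):
u·v = 2·5 + (-1)·(-5) = 10 + 5 = 15.
|u| = √(2² + (-1)²) = √5, |v| = √(5² + (-5)²) = √50, so |u||v| = √(5·50) = √250.
cos θ = (u·v)/(|u||v|) = 15/√250 ≈ 0.9487
Cosine distance = 1 - cos θ ≈ 1 - 0.9487 = 0.0513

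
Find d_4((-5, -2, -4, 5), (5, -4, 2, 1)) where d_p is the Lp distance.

(Σ|x_i - y_i|^4)^(1/4) = (|-5 - 5|^4 + |-2 - (-4)|^4 + |-4 - 2|^4 + |5 - 1|^4)^(1/4)
= (10^4 + 2^4 + 6^4 + 4^4)^(1/4) = (10000 + 16 + 1296 + 256)^(1/4) = (11568)^(1/4) ≈ 10.3709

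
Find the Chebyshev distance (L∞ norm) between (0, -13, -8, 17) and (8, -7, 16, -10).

max(|x_i - y_i|) = max(|0 - 8|, |-13 - (-7)|, |-8 - 16|, |17 - (-10)|) = max(8, 6, 24, 27) = 27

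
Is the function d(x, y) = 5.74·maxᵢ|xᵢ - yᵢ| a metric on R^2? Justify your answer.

Yes. The L∞ (Chebyshev) norm induces a metric on R^2, and multiplying a metric by a positive constant 5.74 > 0 preserves all four axioms: non-negativity (5.74·||x-y|| ≥ 0), identity (5.74·||x-y|| = 0 ⟺ ||x-y|| = 0 ⟺ x = y), symmetry (||x-y|| = ||y-x||), and the triangle inequality (5.74·||x-z|| ≤ 5.74·||x-y|| + 5.74·||y-z||). So d is a metric.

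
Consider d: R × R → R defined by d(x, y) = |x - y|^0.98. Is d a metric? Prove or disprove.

Yes. With 0 < p = 0.98 ≤ 1, d(x,y) = |x-y|^0.98 is a metric on R. Non-negativity and symmetry are immediate; |x-y|^0.98 = 0 ⟺ |x-y| = 0 ⟺ x = y. For the triangle inequality, the function t ↦ t^0.98 is subadditive on [0,∞) when p ≤ 1, so |x-z|^0.98 ≤ (|x-y| + |y-z|)^0.98 ≤ |x-y|^0.98 + |y-z|^0.98.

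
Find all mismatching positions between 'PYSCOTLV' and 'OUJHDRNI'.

Differing positions: 1, 2, 3, 4, 5, 6, 7, 8. Hamming distance = 8.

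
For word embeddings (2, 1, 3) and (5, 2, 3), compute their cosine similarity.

With u = (2, 1, 3), v = (5, 2, 3):
u·v = 2·5 + 1·2 + 3·3 = 10 + 2 + 9 = 21.
|u| = √(2² + 1² + 3²) = √14, |v| = √(5² + 2² + 3²) = √38, so |u||v| = √(14·38) = √532.
cos θ = (u·v)/(|u||v|) = 21/√532 ≈ 0.9105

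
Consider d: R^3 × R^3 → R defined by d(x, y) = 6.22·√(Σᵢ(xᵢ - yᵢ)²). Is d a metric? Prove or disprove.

Yes. The L2 (Euclidean) norm induces a metric on R^3, and multiplying a metric by a positive constant 6.22 > 0 preserves all four axioms: non-negativity (6.22·||x-y|| ≥ 0), identity (6.22·||x-y|| = 0 ⟺ ||x-y|| = 0 ⟺ x = y), symmetry (||x-y|| = ||y-x||), and the triangle inequality (6.22·||x-z|| ≤ 6.22·||x-y|| + 6.22·||y-z||). So d is a metric.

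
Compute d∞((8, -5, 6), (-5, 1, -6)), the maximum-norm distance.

max(|x_i - y_i|) = max(|8 - (-5)|, |-5 - 1|, |6 - (-6)|) = max(13, 6, 12) = 13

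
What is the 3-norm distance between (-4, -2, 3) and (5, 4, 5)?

(Σ|x_i - y_i|^3)^(1/3) = (|-4 - 5|^3 + |-2 - 4|^3 + |3 - 5|^3)^(1/3)
= (9^3 + 6^3 + 2^3)^(1/3) = (729 + 216 + 8)^(1/3) = (953)^(1/3) ≈ 9.8408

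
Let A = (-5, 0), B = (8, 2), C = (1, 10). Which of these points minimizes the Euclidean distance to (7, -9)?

Distances: d(A) = 15, d(B) ≈ 11.0454, d(C) ≈ 19.9249. Nearest: B = (8, 2) with distance 11.0454.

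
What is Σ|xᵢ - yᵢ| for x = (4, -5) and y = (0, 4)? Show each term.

Σ|x_i - y_i| = |4 - 0| + |-5 - 4| = 4 + 9 = 13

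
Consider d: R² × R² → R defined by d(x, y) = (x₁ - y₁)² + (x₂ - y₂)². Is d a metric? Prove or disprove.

No. The squared Euclidean distance fails the triangle inequality. Counterexample: x = (0, 0), y = (2, 1), z = (4, 2). d(x,z) = 4² + 2² = 20, but d(x,y) + d(y,z) = (2² + 1²) + (2² + 1²) = 5 + 5 = 10. Since 20 > 10, the triangle inequality is violated. (Note: √d, the ordinary Euclidean distance, IS a metric.)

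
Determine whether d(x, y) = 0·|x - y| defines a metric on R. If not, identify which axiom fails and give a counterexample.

No. With c = 0, d(x,y) = 0 for all x, y. This fails identity of indiscernibles: d(6, 7) = 0 but 6 ≠ 7.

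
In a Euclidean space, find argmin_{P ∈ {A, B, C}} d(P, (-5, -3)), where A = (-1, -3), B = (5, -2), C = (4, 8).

Distances: d(A) = 4, d(B) ≈ 10.0499, d(C) ≈ 14.2127. Nearest: A = (-1, -3) with distance 4.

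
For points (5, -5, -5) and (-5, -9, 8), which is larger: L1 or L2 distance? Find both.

L1 = |5 - (-5)| + |-5 - (-9)| + |-5 - 8| = 10 + 4 + 13 = 27
L2 = √(10² + 4² + 13²) = √285 ≈ 16.8819
L1 ≥ L2 always (equality iff movement is along one axis); L1 > L2 here.
Ratio L1/L2 = 27/√285 ≈ 1.5993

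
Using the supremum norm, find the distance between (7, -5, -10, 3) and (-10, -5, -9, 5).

max(|x_i - y_i|) = max(|7 - (-10)|, |-5 - (-5)|, |-10 - (-9)|, |3 - 5|) = max(17, 0, 1, 2) = 17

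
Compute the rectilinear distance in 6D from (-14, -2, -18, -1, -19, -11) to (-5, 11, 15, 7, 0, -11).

Σ|x_i - y_i| = |-14 - (-5)| + |-2 - 11| + |-18 - 15| + |-1 - 7| + |-19 - 0| + |-11 - (-11)| = 9 + 13 + 33 + 8 + 19 + 0 = 82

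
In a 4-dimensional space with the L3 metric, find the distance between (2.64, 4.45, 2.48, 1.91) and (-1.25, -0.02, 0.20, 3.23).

(Σ|x_i - y_i|^3)^(1/3) = (|2.64 - (-1.25)|^3 + |4.45 - (-0.02)|^3 + |2.48 - 0.2|^3 + |1.91 - 3.23|^3)^(1/3)
= (3.89^3 + 4.47^3 + 2.28^3 + 1.32^3)^(1/3) ≈ (58.8639 + 89.3146 + 11.8524 + 2.3)^(1/3) = (162.3309)^(1/3) ≈ 5.4551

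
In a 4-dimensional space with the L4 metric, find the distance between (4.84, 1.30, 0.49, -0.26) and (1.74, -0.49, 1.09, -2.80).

(Σ|x_i - y_i|^4)^(1/4) = (|4.84 - 1.74|^4 + |1.3 - (-0.49)|^4 + |0.49 - 1.09|^4 + |-0.26 - (-2.8)|^4)^(1/4)
= (3.1^4 + 1.79^4 + 0.6^4 + 2.54^4)^(1/4) ≈ (92.3521 + 10.2663 + 0.1296 + 41.6231)^(1/4) = (144.3711)^(1/4) ≈ 3.4663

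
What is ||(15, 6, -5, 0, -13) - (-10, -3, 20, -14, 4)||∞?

max(|x_i - y_i|) = max(|15 - (-10)|, |6 - (-3)|, |-5 - 20|, |0 - (-14)|, |-13 - 4|) = max(25, 9, 25, 14, 17) = 25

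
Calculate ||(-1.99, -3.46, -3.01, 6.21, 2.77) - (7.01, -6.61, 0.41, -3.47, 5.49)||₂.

√(Σ(x_i - y_i)²) = √((-1.99 - 7.01)² + (-3.46 - (-6.61))² + (-3.01 - 0.41)² + (6.21 - (-3.47))² + (2.77 - 5.49)²)
= √((-9)² + 3.15² + (-3.42)² + 9.68² + (-2.72)²) = √(81 + 9.9225 + 11.6964 + 93.7024 + 7.3984) = √203.7197 ≈ 14.273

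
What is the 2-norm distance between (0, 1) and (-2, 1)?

(Σ|x_i - y_i|^2)^(1/2) = (|0 - (-2)|^2 + |1 - 1|^2)^(1/2)
= (2^2 + 0^2)^(1/2) = (4 + 0)^(1/2) = (4)^(1/2) = 2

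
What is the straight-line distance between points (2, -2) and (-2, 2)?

√(Σ(x_i - y_i)²) = √((2 - (-2))² + (-2 - 2)²)
= √(4² + (-4)²) = √(16 + 16) = √32 ≈ 5.6569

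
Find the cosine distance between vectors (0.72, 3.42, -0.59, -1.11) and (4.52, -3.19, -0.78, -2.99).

With u = (0.72, 3.42, -0.59, -1.11), v = (4.52, -3.19, -0.78, -2.99):
u·v = 0.72·4.52 + 3.42·(-3.19) + (-0.59)·(-0.78) + (-1.11)·(-2.99) = 3.2544 + (-10.9098) + 0.4602 + 3.3189 = -3.8763.
|u| = √(0.72² + 3.42² + (-0.59)² + (-1.11)²) = √(0.5184 + 11.6964 + 0.3481 + 1.2321) = √13.795, |v| = √(4.52² + (-3.19)² + (-0.78)² + (-2.99)²) = √(20.4304 + 10.1761 + 0.6084 + 8.9401) = √40.155.
cos θ = (u·v)/(|u||v|) = -3.8763/(√13.795·√40.155) ≈ -0.1647
Cosine distance = 1 - cos θ ≈ 1 - (-0.1647) = 1.1647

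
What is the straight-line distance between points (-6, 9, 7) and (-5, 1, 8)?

√(Σ(x_i - y_i)²) = √((-6 - (-5))² + (9 - 1)² + (7 - 8)²)
= √((-1)² + 8² + (-1)²) = √(1 + 64 + 1) = √66 ≈ 8.124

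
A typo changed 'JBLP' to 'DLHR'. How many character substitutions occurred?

Differing positions: 1, 2, 3, 4. Hamming distance = 4.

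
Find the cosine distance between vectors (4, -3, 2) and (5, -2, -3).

With u = (4, -3, 2), v = (5, -2, -3):
u·v = 4·5 + (-3)·(-2) + 2·(-3) = 20 + 6 + (-6) = 20.
|u| = √(4² + (-3)² + 2²) = √29, |v| = √(5² + (-2)² + (-3)²) = √38, so |u||v| = √(29·38) = √1102.
cos θ = (u·v)/(|u||v|) = 20/√1102 ≈ 0.6025
Cosine distance = 1 - cos θ ≈ 1 - 0.6025 = 0.3975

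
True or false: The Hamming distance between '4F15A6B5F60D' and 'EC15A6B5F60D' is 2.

Differing positions: 1, 2. Hamming distance = 2, so the claim is true.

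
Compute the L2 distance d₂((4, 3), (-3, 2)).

√(Σ(x_i - y_i)²) = √((4 - (-3))² + (3 - 2)²)
= √(7² + 1²) = √(49 + 1) = √50 ≈ 7.0711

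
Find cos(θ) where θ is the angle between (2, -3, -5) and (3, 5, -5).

With u = (2, -3, -5), v = (3, 5, -5):
u·v = 2·3 + (-3)·5 + (-5)·(-5) = 6 + (-15) + 25 = 16.
|u| = √(2² + (-3)² + (-5)²) = √38, |v| = √(3² + 5² + (-5)²) = √59, so |u||v| = √(38·59) = √2242.
cos θ = (u·v)/(|u||v|) = 16/√2242 ≈ 0.3379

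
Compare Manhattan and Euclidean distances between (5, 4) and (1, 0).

L1 = |5 - 1| + |4 - 0| = 4 + 4 = 8
L2 = √(4² + 4²) = √32 ≈ 5.6569
L1 ≥ L2 always (equality iff movement is along one axis); L1 > L2 here.
Ratio L1/L2 = 8/√32 ≈ 1.4142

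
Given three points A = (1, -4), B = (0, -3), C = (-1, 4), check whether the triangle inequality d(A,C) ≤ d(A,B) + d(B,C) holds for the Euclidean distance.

d(A,B) = √(1² + 1²) = √2 ≈ 1.4142, d(B,C) = √(1² + 7²) = √50 ≈ 7.0711, d(A,C) = √(2² + 8²) = √68 ≈ 8.2462.
d(A,C) ≈ 8.2462 ≤ 1.4142 + 7.0711 = 8.4853. Triangle inequality is satisfied.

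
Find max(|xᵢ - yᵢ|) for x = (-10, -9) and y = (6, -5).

max(|x_i - y_i|) = max(|-10 - 6|, |-9 - (-5)|) = max(16, 4) = 16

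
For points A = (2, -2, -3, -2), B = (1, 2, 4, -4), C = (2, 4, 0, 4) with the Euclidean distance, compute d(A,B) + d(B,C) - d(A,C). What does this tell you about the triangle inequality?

d(A,B) = √(1² + 4² + 7² + 2²) = √70 ≈ 8.3666, d(B,C) = √(1² + 2² + 4² + 8²) = √85 ≈ 9.2195, d(A,C) = √(0² + 6² + 3² + 6²) = √81 = 9.
d(A,B) + d(B,C) - d(A,C) = 8.3666 + 9.2195 - 9 = 17.5861 - 9 = 8.5861 (to 4 decimal places). This is ≥ 0, so the triangle inequality holds for these points.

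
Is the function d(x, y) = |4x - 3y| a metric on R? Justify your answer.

No. d fails symmetry: d(5, 8) = |4·5 - 3·8| = |-4| = 4, but d(8, 5) = |4·8 - 3·5| = |17| = 17. Since 4 ≠ 17, d(x,y) ≠ d(y,x) in general.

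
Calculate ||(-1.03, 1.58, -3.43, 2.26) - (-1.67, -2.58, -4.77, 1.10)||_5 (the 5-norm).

(Σ|x_i - y_i|^5)^(1/5) = (|-1.03 - (-1.67)|^5 + |1.58 - (-2.58)|^5 + |-3.43 - (-4.77)|^5 + |2.26 - 1.1|^5)^(1/5)
= (0.64^5 + 4.16^5 + 1.34^5 + 1.16^5)^(1/5) ≈ (0.1074 + 1245.8526 + 4.3204 + 2.1003)^(1/5) = (1252.3807)^(1/5) ≈ 4.1644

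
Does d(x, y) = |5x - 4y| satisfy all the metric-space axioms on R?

No. d fails symmetry: d(8, 3) = |5·8 - 4·3| = |28| = 28, but d(3, 8) = |5·3 - 4·8| = |-17| = 17. Since 28 ≠ 17, d(x,y) ≠ d(y,x) in general.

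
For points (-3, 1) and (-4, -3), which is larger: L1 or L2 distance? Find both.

L1 = |-3 - (-4)| + |1 - (-3)| = 1 + 4 = 5
L2 = √(1² + 4²) = √17 ≈ 4.1231
L1 ≥ L2 always (equality iff movement is along one axis); L1 > L2 here.
Ratio L1/L2 = 5/√17 ≈ 1.2127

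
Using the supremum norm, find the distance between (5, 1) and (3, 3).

max(|x_i - y_i|) = max(|5 - 3|, |1 - 3|) = max(2, 2) = 2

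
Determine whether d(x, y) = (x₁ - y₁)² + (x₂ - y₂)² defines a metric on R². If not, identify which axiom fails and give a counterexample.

No. The squared Euclidean distance fails the triangle inequality. Counterexample: x = (0, 0), y = (1, 1), z = (2, 2). d(x,z) = 2² + 2² = 8, but d(x,y) + d(y,z) = (1² + 1²) + (1² + 1²) = 2 + 2 = 4. Since 8 > 4, the triangle inequality is violated. (Note: √d, the ordinary Euclidean distance, IS a metric.)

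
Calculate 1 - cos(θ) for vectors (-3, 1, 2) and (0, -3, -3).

With u = (-3, 1, 2), v = (0, -3, -3):
u·v = (-3)·0 + 1·(-3) + 2·(-3) = 0 + (-3) + (-6) = -9.
|u| = √((-3)² + 1² + 2²) = √14, |v| = √(0² + (-3)² + (-3)²) = √18, so |u||v| = √(14·18) = √252.
cos θ = (u·v)/(|u||v|) = -9/√252 ≈ -0.5669
Cosine distance = 1 - cos θ ≈ 1 - (-0.5669) = 1.5669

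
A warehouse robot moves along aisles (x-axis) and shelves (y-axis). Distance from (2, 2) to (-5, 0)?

Σ|x_i - y_i| = |2 - (-5)| + |2 - 0| = 7 + 2 = 9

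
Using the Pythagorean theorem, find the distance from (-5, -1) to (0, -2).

√(Σ(x_i - y_i)²) = √((-5 - 0)² + (-1 - (-2))²)
= √((-5)² + 1²) = √(25 + 1) = √26 ≈ 5.099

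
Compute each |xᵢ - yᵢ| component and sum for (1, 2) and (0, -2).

Σ|x_i - y_i| = |1 - 0| + |2 - (-2)| = 1 + 4 = 5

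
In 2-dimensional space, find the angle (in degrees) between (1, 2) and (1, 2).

With u = (1, 2), v = (1, 2):
u·v = 1·1 + 2·2 = 1 + 4 = 5.
|u| = √(1² + 2²) = √5, |v| = √(1² + 2²) = √5, so |u||v| = √(5·5) = √25 = 5.
cos θ = (u·v)/(|u||v|) = 5/5 = 1 (the vectors are parallel, pointing the same way)
θ = arccos(1) = 0°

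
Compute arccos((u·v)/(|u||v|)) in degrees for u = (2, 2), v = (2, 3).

With u = (2, 2), v = (2, 3):
u·v = 2·2 + 2·3 = 4 + 6 = 10.
|u| = √(2² + 2²) = √8, |v| = √(2² + 3²) = √13, so |u||v| = √(8·13) = √104.
cos θ = (u·v)/(|u||v|) = 10/√104 ≈ 0.980581
θ = arccos(0.980581) ≈ 11.31°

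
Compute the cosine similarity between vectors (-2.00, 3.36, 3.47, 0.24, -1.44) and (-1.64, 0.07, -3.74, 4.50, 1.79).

With u = (-2.00, 3.36, 3.47, 0.24, -1.44), v = (-1.64, 0.07, -3.74, 4.50, 1.79):
u·v = (-2)·(-1.64) + 3.36·0.07 + 3.47·(-3.74) + 0.24·4.5 + (-1.44)·1.79 = 3.28 + 0.2352 + (-12.9778) + 1.08 + (-2.5776) = -10.9602.
|u| = √((-2)² + 3.36² + 3.47² + 0.24² + (-1.44)²) = √(4 + 11.2896 + 12.0409 + 0.0576 + 2.0736) = √29.4617, |v| = √((-1.64)² + 0.07² + (-3.74)² + 4.5² + 1.79²) = √(2.6896 + 0.0049 + 13.9876 + 20.25 + 3.2041) = √40.1362.
cos θ = (u·v)/(|u||v|) = -10.9602/(√29.4617·√40.1362) ≈ -0.3187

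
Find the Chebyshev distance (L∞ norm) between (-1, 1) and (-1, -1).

max(|x_i - y_i|) = max(|-1 - (-1)|, |1 - (-1)|) = max(0, 2) = 2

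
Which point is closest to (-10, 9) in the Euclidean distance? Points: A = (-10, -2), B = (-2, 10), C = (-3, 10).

Distances: d(A) = 11, d(B) ≈ 8.0623, d(C) ≈ 7.0711. Nearest: C = (-3, 10) with distance 7.0711.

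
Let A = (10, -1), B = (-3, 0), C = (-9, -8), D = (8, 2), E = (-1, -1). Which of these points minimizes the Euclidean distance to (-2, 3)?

Distances: d(A) ≈ 12.6491, d(B) ≈ 3.1623, d(C) ≈ 13.0384, d(D) ≈ 10.0499, d(E) ≈ 4.1231. Nearest: B = (-3, 0) with distance 3.1623.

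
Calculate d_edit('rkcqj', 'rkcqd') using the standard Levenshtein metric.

Let D[i][j] be the edit distance between the first i characters of 'rkcqj' and the first j characters of 'rkcqd', with D[i][0] = i, D[0][j] = j, and D[i][j] = D[i-1][j-1] if the characters match, else 1 + min(D[i-1][j], D[i][j-1], D[i-1][j-1]). Filling the table (rows: prefixes of 'rkcqj', columns: prefixes of 'rkcqd'):
     ε  r  k  c  q  d
  ε  0  1  2  3  4  5
  r  1  0  1  2  3  4
  k  2  1  0  1  2  3
  c  3  2  1  0  1  2
  q  4  3  2  1  0  1
  j  5  4  3  2  1  1
The bottom-right entry gives D[5][5] = 1, so no sequence of fewer than 1 edit works. Backtracking through the table gives one optimal edit sequence (1 edit):
  rkcqj → rkcqd (sub j→d @5)
Edit distance = 1.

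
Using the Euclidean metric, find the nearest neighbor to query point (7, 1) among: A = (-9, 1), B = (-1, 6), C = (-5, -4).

Distances: d(A) = 16, d(B) ≈ 9.434, d(C) = 13. Nearest: B = (-1, 6) with distance 9.434.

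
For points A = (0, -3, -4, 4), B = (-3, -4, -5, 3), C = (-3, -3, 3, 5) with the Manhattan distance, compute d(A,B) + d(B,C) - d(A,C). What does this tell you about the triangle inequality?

d(A,B) = 3 + 1 + 1 + 1 = 6, d(B,C) = 0 + 1 + 8 + 2 = 11, d(A,C) = 3 + 0 + 7 + 1 = 11.
d(A,B) + d(B,C) - d(A,C) = 6 + 11 - 11 = 17 - 11 = 6. This is ≥ 0, so the triangle inequality holds for these points.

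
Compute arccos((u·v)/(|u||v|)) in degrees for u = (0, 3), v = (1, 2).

With u = (0, 3), v = (1, 2):
u·v = 0·1 + 3·2 = 0 + 6 = 6.
|u| = √(0² + 3²) = √9, |v| = √(1² + 2²) = √5, so |u||v| = √(9·5) = √45.
cos θ = (u·v)/(|u||v|) = 6/√45 ≈ 0.894427
θ = arccos(0.894427) ≈ 26.57°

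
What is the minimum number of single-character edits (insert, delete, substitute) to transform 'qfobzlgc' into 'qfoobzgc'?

Let D[i][j] be the edit distance between the first i characters of 'qfobzlgc' and the first j characters of 'qfoobzgc', with D[i][0] = i, D[0][j] = j, and D[i][j] = D[i-1][j-1] if the characters match, else 1 + min(D[i-1][j], D[i][j-1], D[i-1][j-1]). Filling the table (rows: prefixes of 'qfobzlgc', columns: prefixes of 'qfoobzgc'):
     ε  q  f  o  o  b  z  g  c
  ε  0  1  2  3  4  5  6  7  8
  q  1  0  1  2  3  4  5  6  7
  f  2  1  0  1  2  3  4  5  6
  o  3  2  1  0  1  2  3  4  5
  b  4  3  2  1  1  1  2  3  4
  z  5  4  3  2  2  2  1  2  3
  l  6  5  4  3  3  3  2  2  3
  g  7  6  5  4  4  4  3  2  3
  c  8  7  6  5  5  5  4  3  2
The bottom-right entry gives D[8][8] = 2, so no sequence of fewer than 2 edits works. Backtracking through the table gives one optimal edit sequence (2 edits):
  qfobzlgc → qfoobzlgc (ins o @3)
  qfoobzlgc → qfoobzgc (del l @7)
Edit distance = 2.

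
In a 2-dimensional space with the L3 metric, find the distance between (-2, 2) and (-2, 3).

(Σ|x_i - y_i|^3)^(1/3) = (|-2 - (-2)|^3 + |2 - 3|^3)^(1/3)
= (0^3 + 1^3)^(1/3) = (0 + 1)^(1/3) = (1)^(1/3) = 1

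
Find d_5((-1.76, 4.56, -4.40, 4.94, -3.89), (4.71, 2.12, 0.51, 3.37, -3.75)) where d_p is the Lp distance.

(Σ|x_i - y_i|^5)^(1/5) = (|-1.76 - 4.71|^5 + |4.56 - 2.12|^5 + |-4.4 - 0.51|^5 + |4.94 - 3.37|^5 + |-3.89 - (-3.75)|^5)^(1/5)
= (6.47^5 + 2.44^5 + 4.91^5 + 1.57^5 + 0.14^5)^(1/5) ≈ (11337.6071 + 86.4867 + 2853.6944 + 9.5389 + 0.0001)^(1/5) = (14287.3272)^(1/5) ≈ 6.7763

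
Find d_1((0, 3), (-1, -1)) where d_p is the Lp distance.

Σ|x_i - y_i| = |0 - (-1)| + |3 - (-1)| = 1 + 4 = 5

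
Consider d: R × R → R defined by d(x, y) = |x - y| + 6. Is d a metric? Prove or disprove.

No. d fails identity of indiscernibles (specifically d(x,x) = 0): d(4, 4) = |4 - 4| + 6 = 0 + 6 = 6 ≠ 0.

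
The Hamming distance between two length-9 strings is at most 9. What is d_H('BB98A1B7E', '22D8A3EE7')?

Differing positions: 1, 2, 3, 6, 7, 8, 9. Hamming distance = 7. The maximum possible Hamming distance for length-9 strings is 9, so d_H/9 = 7/9 ≈ 0.7778.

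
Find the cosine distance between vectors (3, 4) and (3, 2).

With u = (3, 4), v = (3, 2):
u·v = 3·3 + 4·2 = 9 + 8 = 17.
|u| = √(3² + 4²) = √25, |v| = √(3² + 2²) = √13, so |u||v| = √(25·13) = √325.
cos θ = (u·v)/(|u||v|) = 17/√325 ≈ 0.943
Cosine distance = 1 - cos θ ≈ 1 - 0.943 = 0.057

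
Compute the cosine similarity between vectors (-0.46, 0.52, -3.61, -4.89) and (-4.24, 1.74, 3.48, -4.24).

With u = (-0.46, 0.52, -3.61, -4.89), v = (-4.24, 1.74, 3.48, -4.24):
u·v = (-0.46)·(-4.24) + 0.52·1.74 + (-3.61)·3.48 + (-4.89)·(-4.24) = 1.9504 + 0.9048 + (-12.5628) + 20.7336 = 11.026.
|u| = √((-0.46)² + 0.52² + (-3.61)² + (-4.89)²) = √(0.2116 + 0.2704 + 13.0321 + 23.9121) = √37.4262, |v| = √((-4.24)² + 1.74² + 3.48² + (-4.24)²) = √(17.9776 + 3.0276 + 12.1104 + 17.9776) = √51.0932.
cos θ = (u·v)/(|u||v|) = 11.026/(√37.4262·√51.0932) ≈ 0.2521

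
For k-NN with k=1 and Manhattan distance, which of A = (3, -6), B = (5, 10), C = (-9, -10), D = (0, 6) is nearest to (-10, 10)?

Distances: d(A) = 29, d(B) = 15, d(C) = 21, d(D) = 14. Nearest: D = (0, 6) with distance 14.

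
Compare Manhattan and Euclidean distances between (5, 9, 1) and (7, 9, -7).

L1 = |5 - 7| + |9 - 9| + |1 - (-7)| = 2 + 0 + 8 = 10
L2 = √(2² + 0² + 8²) = √68 ≈ 8.2462
L1 ≥ L2 always (equality iff movement is along one axis); L1 > L2 here.
Ratio L1/L2 = 10/√68 ≈ 1.2127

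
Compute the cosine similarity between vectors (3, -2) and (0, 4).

With u = (3, -2), v = (0, 4):
u·v = 3·0 + (-2)·4 = 0 + (-8) = -8.
|u| = √(3² + (-2)²) = √13, |v| = √(0² + 4²) = √16, so |u||v| = √(13·16) = √208.
cos θ = (u·v)/(|u||v|) = -8/√208 ≈ -0.5547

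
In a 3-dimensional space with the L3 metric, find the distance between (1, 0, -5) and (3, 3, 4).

(Σ|x_i - y_i|^3)^(1/3) = (|1 - 3|^3 + |0 - 3|^3 + |-5 - 4|^3)^(1/3)
= (2^3 + 3^3 + 9^3)^(1/3) = (8 + 27 + 729)^(1/3) = (764)^(1/3) ≈ 9.1418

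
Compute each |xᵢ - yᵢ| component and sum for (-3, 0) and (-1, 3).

Σ|x_i - y_i| = |-3 - (-1)| + |0 - 3| = 2 + 3 = 5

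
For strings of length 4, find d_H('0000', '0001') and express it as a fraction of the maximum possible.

Differing positions: 4. Hamming distance = 1. The maximum possible Hamming distance for length-4 strings is 4, so d_H/4 = 1/4 = 0.25.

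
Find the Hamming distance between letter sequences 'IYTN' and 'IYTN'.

Differing positions: none. Hamming distance = 0.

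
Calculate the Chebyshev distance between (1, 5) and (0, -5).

max(|x_i - y_i|) = max(|1 - 0|, |5 - (-5)|) = max(1, 10) = 10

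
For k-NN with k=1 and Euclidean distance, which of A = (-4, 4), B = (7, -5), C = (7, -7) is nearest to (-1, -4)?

Distances: d(A) ≈ 8.544, d(B) ≈ 8.0623, d(C) ≈ 8.544. Nearest: B = (7, -5) with distance 8.0623.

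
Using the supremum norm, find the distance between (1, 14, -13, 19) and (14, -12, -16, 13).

max(|x_i - y_i|) = max(|1 - 14|, |14 - (-12)|, |-13 - (-16)|, |19 - 13|) = max(13, 26, 3, 6) = 26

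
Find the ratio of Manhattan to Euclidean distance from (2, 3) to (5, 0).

L1 = |2 - 5| + |3 - 0| = 3 + 3 = 6
L2 = √(3² + 3²) = √18 ≈ 4.2426
L1 ≥ L2 always (equality iff movement is along one axis); L1 > L2 here.
Ratio L1/L2 = 6/√18 ≈ 1.4142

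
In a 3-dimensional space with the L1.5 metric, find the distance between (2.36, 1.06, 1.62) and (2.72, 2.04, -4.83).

(Σ|x_i - y_i|^1.5)^(1/1.5) = (|2.36 - 2.72|^1.5 + |1.06 - 2.04|^1.5 + |1.62 - (-4.83)|^1.5)^(1/1.5)
= (0.36^1.5 + 0.98^1.5 + 6.45^1.5)^(1/1.5) ≈ (0.216 + 0.9702 + 16.381)^(1/1.5) = (17.5672)^(1/1.5) ≈ 6.7577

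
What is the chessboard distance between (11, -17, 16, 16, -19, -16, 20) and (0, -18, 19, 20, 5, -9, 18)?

max(|x_i - y_i|) = max(|11 - 0|, |-17 - (-18)|, |16 - 19|, |16 - 20|, |-19 - 5|, |-16 - (-9)|, |20 - 18|) = max(11, 1, 3, 4, 24, 7, 2) = 24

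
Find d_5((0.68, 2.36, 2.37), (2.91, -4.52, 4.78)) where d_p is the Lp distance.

(Σ|x_i - y_i|^5)^(1/5) = (|0.68 - 2.91|^5 + |2.36 - (-4.52)|^5 + |2.37 - 4.78|^5)^(1/5)
= (2.23^5 + 6.88^5 + 2.41^5)^(1/5) ≈ (55.1473 + 15414.9525 + 81.299)^(1/5) = (15551.3988)^(1/5) ≈ 6.8921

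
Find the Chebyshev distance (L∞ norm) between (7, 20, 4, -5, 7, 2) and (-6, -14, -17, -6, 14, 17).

max(|x_i - y_i|) = max(|7 - (-6)|, |20 - (-14)|, |4 - (-17)|, |-5 - (-6)|, |7 - 14|, |2 - 17|) = max(13, 34, 21, 1, 7, 15) = 34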